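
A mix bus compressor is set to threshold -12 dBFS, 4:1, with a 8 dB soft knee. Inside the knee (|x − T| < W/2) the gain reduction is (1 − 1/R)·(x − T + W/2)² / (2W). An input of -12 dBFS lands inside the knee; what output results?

-12.75 dBFS

x − T + W/2 = -12 − (-12) + 4 = 4.
GR = (1 − 1/4) × 4² / 16 = 0.75 × 16 / 16 = 0.75 dB.
Output = -12 − 0.75 = -12.75 dBFS.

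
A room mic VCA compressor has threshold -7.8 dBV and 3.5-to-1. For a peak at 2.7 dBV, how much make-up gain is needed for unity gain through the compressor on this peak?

The peak compresses to -7.8 + 10.5/3.5 = -4.8 dBV.
To reach 2.7 dBV requires 2.7 − (-4.8) = 7.5 dB of make-up.

7.5 dB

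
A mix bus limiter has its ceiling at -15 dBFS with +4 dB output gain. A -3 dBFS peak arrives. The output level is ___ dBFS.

A brickwall limiter is an ∞:1 compressor: any input above the ceiling is clamped to -15 dBFS.
Output gain then adds 4 dB: -15 + 4 = -11 dBFS.

-11 dBFS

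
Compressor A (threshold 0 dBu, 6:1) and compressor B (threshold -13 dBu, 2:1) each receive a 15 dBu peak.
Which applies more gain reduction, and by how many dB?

B, by 1.5 dB

A: 15 dB over, compressed to 2.5 dB over, so 12.5 dB of GR.
B: 28 dB over, compressed to 14 dB over, so 14 dB of GR.
B applies 1.5 dB more gain reduction.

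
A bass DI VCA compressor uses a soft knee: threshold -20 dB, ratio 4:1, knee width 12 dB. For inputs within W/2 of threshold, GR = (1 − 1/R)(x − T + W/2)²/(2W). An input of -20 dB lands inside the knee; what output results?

-21.125 dB

x − T + W/2 = -20 − (-20) + 6 = 6.
GR = (1 − 1/4) × 6² / 24 = 0.75 × 36 / 24 = 1.125 dB.
Output = -20 − 1.125 = -21.125 dB.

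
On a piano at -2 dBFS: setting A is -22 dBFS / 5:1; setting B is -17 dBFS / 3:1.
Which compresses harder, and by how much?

A, by 6 dB

A: overshoot 20 dB → output overshoot 4 dB → GR 16 dB.
B: overshoot 15 dB → output overshoot 5 dB → GR 10 dB.
Difference: 6 dB in favour of A.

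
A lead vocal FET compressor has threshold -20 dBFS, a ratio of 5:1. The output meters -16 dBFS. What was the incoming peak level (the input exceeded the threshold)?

That's 4 dB above the -20 dBFS threshold.
Before 5:1 compression the overshoot was 4 × 5 = 20 dB, so input = -20 + 20 = 0 dBFS.

0 dBFS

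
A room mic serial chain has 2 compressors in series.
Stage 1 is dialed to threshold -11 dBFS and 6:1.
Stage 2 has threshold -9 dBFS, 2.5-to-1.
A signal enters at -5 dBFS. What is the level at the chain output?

-10 dBFS

Stage 1: 6 dB above -11 dBFS, reduced 6:1 to 1 dB above → -10 dBFS.
Stage 2: -10 dBFS ≤ -9 dBFS, so stage 2 doesn't engage; output -10 dBFS.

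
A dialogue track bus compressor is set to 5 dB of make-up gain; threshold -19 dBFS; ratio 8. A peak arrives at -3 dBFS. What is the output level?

-12 dBFS

-3 dBFS sits 16 dB over threshold.
At 8:1 the overshoot is divided by 8, leaving 2 dB above threshold.
Output = -19 + 2 = -17 dBFS; make-up adds 5 dB, giving -12 dBFS.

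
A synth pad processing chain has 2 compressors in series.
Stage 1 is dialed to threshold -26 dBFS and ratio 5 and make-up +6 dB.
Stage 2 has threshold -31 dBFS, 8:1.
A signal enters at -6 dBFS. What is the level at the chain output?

Stage 1: -6 dBFS is 20 dB over -26 dBFS; at 5:1 that becomes 4 dB over, giving -22 dBFS; +6 dB make-up → -16 dBFS.
Stage 2: 15 dB above -31 dBFS, reduced 8:1 to 1.875 dB above → -29.125 dBFS.

-29.125 dBFS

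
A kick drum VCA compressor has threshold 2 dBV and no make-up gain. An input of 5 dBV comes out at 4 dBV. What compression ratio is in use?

Input overshoot = 5 − 2 = 3 dB; output overshoot = 4 − 2 = 2 dB.
Ratio = 3 / 2 = 1.5.

1.5:1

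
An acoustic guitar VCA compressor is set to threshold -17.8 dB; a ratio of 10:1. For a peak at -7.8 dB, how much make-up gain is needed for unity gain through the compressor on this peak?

The peak compresses to -17.8 + 10/10 = -16.8 dB.
To reach -7.8 dB requires -7.8 − (-16.8) = 9 dB of make-up.

9 dB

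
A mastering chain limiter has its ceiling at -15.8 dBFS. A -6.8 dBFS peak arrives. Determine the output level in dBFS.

At ∞:1, everything above -15.8 dBFS is held at the ceiling.

-15.8 dBFS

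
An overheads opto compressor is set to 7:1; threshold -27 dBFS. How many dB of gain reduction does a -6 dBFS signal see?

The signal is 21 dB above threshold.
At 7:1, output sits 21/7 = 3 dB above threshold.
GR = overshoot in − overshoot out = 21 − 3 = 18 dB.

18 dB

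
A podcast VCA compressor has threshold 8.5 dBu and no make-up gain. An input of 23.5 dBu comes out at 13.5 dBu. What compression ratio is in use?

3:1

Input overshoot = 23.5 − 8.5 = 15 dB; output overshoot = 13.5 − 8.5 = 5 dB.
Ratio = 15 / 5 = 3.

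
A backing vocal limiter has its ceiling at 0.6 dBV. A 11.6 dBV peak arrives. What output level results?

0.6 dBV

A brickwall limiter is an ∞:1 compressor: any input above the ceiling is clamped to 0.6 dBV.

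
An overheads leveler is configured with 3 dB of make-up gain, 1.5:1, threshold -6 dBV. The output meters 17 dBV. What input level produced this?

24 dBV

Before make-up, the level was 17 − 3 = 14 dBV.
The compressed level sits 14 − (-6) = 20 dB over threshold.
Input overshoot = R × output overshoot = 30 dB → input = -6 + 30 = 24 dBV.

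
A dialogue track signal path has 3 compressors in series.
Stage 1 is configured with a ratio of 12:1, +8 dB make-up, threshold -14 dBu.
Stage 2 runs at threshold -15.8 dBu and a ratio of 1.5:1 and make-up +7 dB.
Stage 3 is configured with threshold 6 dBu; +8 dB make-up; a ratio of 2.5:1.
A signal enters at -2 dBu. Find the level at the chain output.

Stage 1: -2 dBu is 12 dB over -14 dBu; at 12:1 that becomes 1 dB over, giving -13 dBu; +8 dB make-up → -5 dBu.
Stage 2: overshoot 10.8 dB → 10.8/1.5 = 7.2 dB → -8.6 dBu; +7 dB make-up → -1.6 dBu.
Stage 3: -1.6 dBu ≤ 6 dBu, so stage 3 doesn't engage; make-up brings it to 6.4 dBu.

6.4 dBu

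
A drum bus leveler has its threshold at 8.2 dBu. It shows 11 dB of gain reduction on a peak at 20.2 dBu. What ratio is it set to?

12:1

Input overshoot = 20.2 − 8.2 = 12 dB.
Output overshoot = 12 − 11 = 1 dB.
Ratio = input overshoot / output overshoot = 12 / 1 = 12.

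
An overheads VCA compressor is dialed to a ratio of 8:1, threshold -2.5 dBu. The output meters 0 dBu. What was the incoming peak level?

17.5 dBu

Post-compression overshoot = 0 − (-2.5) = 2.5 dB.
Before 8:1 compression the overshoot was 2.5 × 8 = 20 dB, so input = -2.5 + 20 = 17.5 dBu.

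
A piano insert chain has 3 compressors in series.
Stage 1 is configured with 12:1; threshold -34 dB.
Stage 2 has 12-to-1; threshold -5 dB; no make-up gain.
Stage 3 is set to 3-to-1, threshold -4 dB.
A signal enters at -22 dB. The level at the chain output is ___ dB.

-33 dB

Stage 1: overshoot 12 dB → 12/12 = 1 dB → -33 dB.
Stage 2: below threshold (-33 ≤ -5); passes unchanged; output -33 dB.
Stage 3: below threshold (-33 ≤ -4); passes unchanged; output -33 dB.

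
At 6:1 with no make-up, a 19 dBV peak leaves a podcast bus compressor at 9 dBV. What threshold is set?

7 dBV

Input is 12 dB above T (since output overshoot × R = input overshoot: (9 − T)·6 = 19 − T gives T = 7 dBV).
Check: 7 + (19 − 7)/6 = 7 + 2 = 9 dBV. ✓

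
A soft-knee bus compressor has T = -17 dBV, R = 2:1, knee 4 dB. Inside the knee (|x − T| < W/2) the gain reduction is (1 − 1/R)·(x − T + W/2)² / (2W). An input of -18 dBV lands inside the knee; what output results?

-18.0625 dBV

x − T + W/2 = -18 − (-17) + 2 = 1.
GR = (1 − 1/2) × 1² / 8 = 0.5 × 1 / 8 = 0.0625 dB.
Output = -18 − 0.0625 = -18.0625 dBV.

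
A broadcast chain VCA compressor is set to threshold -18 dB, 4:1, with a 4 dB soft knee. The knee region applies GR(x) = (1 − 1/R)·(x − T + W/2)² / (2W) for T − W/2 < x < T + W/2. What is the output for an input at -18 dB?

x − T + W/2 = -18 − (-18) + 2 = 2.
GR = (1 − 1/4) × 2² / 8 = 0.75 × 4 / 8 = 0.375 dB.
Output = -18 − 0.375 = -18.375 dB.

-18.375 dB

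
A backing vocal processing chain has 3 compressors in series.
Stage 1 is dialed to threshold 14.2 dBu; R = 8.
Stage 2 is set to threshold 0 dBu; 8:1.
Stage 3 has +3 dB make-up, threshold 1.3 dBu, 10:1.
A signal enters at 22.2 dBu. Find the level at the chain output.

4.36 dBu

Stage 1: overshoot 8 dB → 8/8 = 1 dB → 15.2 dBu.
Stage 2: 15.2 dBu is 15.2 dB over 0 dBu; at 8:1 that becomes 1.9 dB over, giving 1.9 dBu.
Stage 3: 0.6 dB above 1.3 dBu, reduced 10:1 to 0.06 dB above → 1.36 dBu; +3 dB make-up → 4.36 dBu.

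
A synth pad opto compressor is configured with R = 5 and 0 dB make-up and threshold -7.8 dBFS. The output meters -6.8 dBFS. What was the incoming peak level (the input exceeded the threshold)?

-2.8 dBFS

Post-compression overshoot = -6.8 − (-7.8) = 1 dB.
Input overshoot = R × output overshoot = 5 dB → input = -7.8 + 5 = -2.8 dBFS.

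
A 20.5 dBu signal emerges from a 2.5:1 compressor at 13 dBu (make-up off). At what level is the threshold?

Gain reduction = 20.5 − 13 = 7.5 dB; output overshoot = GR / (R − 1) = 7.5 / 1.5 = 5 dB.
Threshold = output − output overshoot = 13 − 5 = 8 dBu.

8 dBu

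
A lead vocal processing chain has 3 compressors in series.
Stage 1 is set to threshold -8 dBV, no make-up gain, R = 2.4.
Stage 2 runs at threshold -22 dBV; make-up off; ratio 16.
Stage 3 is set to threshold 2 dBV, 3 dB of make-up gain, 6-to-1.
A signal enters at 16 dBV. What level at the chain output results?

Stage 1: overshoot 24 dB → 24/2.4 = 10 dB → 2 dBV.
Stage 2: 2 dBV is 24 dB over -22 dBV; at 16:1 that becomes 1.5 dB over, giving -20.5 dBV.
Stage 3: below threshold (-20.5 ≤ 2); passes unchanged; make-up brings it to -17.5 dBV.

-17.5 dBV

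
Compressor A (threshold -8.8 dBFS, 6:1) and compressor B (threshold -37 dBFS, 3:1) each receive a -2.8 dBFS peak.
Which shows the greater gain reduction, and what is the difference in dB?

A: overshoot 6 dB → output overshoot 1 dB → GR 5 dB.
B: overshoot 34.2 dB → output overshoot 11.4 dB → GR 22.8 dB.
Difference: 17.8 dB in favour of B.

B, by 17.8 dB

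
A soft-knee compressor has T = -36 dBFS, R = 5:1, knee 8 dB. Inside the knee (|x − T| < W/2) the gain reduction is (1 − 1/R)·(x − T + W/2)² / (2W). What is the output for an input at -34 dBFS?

x − T + W/2 = -34 − (-36) + 4 = 6.
GR = (1 − 1/5) × 6² / 16 = 0.8 × 36 / 16 = 1.8 dB.
Output = -34 − 1.8 = -35.8 dBFS.

-35.8 dBFS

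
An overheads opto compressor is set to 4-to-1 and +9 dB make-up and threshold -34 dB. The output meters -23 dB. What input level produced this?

-26 dB

Before make-up, the level was -23 − 9 = -32 dB.
Post-compression overshoot = -32 − (-34) = 2 dB.
Before 4:1 compression the overshoot was 2 × 4 = 8 dB, so input = -34 + 8 = -26 dB.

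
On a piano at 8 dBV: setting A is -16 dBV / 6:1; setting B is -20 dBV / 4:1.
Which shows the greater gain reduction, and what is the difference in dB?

B, by 1 dB

A: GR = 24 − 24/6 = 20 dB.
B: GR = 28 − 28/4 = 21 dB.
B reduces 1 dB more.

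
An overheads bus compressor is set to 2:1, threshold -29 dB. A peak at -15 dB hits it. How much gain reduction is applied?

The signal is 14 dB above threshold.
At 2:1, output sits 14/2 = 7 dB above threshold.
GR = overshoot in − overshoot out = 14 − 7 = 7 dB.

7 dB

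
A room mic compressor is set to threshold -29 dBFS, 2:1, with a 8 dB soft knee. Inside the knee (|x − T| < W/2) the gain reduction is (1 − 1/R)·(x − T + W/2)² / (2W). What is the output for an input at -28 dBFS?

x − T + W/2 = -28 − (-29) + 4 = 5.
GR = (1 − 1/2) × 5² / 16 = 0.5 × 25 / 16 = 0.78125 dB.
Output = -28 − 0.78125 = -28.78125 dBFS.

-28.78125 dBFS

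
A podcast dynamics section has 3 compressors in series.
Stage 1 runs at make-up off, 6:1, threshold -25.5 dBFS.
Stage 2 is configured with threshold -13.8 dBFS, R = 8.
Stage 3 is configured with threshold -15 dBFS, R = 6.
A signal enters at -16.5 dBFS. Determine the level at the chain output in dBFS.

Stage 1: overshoot 9 dB → 9/6 = 1.5 dB → -24 dBFS.
Stage 2: below threshold (-24 ≤ -13.8); passes unchanged; output -24 dBFS.
Stage 3: -24 dBFS ≤ -15 dBFS, so stage 3 doesn't engage; output -24 dBFS.

-24 dBFS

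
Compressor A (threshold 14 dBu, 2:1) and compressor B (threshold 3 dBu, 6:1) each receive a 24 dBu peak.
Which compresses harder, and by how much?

B, by 12.5 dB

A: overshoot 10 dB → output overshoot 5 dB → GR 5 dB.
B: overshoot 21 dB → output overshoot 3.5 dB → GR 17.5 dB.
B reduces 12.5 dB more.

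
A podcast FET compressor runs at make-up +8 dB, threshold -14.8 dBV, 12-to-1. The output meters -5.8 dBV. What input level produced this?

-2.8 dBV

Before make-up, the level was -5.8 − 8 = -13.8 dBV.
That's 1 dB above the -14.8 dBV threshold.
Before 12:1 compression the overshoot was 1 × 12 = 12 dB, so input = -14.8 + 12 = -2.8 dBV.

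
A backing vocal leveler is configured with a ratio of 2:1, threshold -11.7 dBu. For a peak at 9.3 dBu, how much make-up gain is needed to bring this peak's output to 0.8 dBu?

The peak compresses to -11.7 + 21/2 = -1.2 dBu.
To reach 0.8 dBu requires 0.8 − (-1.2) = 2 dB of make-up.

2 dB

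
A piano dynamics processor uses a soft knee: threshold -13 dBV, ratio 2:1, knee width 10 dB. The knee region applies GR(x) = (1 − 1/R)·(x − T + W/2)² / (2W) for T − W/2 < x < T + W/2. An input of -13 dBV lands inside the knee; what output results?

-13.625 dBV

x − T + W/2 = -13 − (-13) + 5 = 5.
GR = (1 − 1/2) × 5² / 20 = 0.5 × 25 / 20 = 0.625 dB.
Output = -13 − 0.625 = -13.625 dBV.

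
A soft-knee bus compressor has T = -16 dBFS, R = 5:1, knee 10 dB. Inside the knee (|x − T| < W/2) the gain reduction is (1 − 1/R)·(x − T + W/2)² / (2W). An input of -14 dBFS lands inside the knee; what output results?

-15.96 dBFS

x − T + W/2 = -14 − (-16) + 5 = 7.
GR = (1 − 1/5) × 7² / 20 = 0.8 × 49 / 20 = 1.96 dB.
Output = -14 − 1.96 = -15.96 dBFS.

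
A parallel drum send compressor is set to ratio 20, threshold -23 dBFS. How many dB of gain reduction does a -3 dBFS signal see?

-3 dBFS exceeds the threshold by 20 dB.
A 20:1 ratio leaves 1 dB of that excess.
GR = overshoot in − overshoot out = 20 − 1 = 19 dB.

19 dB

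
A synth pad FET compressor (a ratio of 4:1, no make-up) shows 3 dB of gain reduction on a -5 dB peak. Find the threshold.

-9 dB

Input is 4 dB above T (since output overshoot × R = input overshoot: (-8 − T)·4 = -5 − T gives T = -9 dB).
Check: -9 + (-5 − (-9))/4 = -9 + 1 = -8 dB. ✓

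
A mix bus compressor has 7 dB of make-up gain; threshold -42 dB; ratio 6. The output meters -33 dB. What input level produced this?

-30 dB

Stripping the +7 dB make-up gives -40 dB at the gain stage.
That's 2 dB above the -42 dB threshold.
Before 6:1 compression the overshoot was 2 × 6 = 12 dB, so input = -42 + 12 = -30 dB.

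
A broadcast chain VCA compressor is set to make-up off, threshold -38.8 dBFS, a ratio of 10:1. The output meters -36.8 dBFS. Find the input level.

Post-compression overshoot = -36.8 − (-38.8) = 2 dB.
Undo the ratio: input overshoot = 2 × 10 = 20 dB, giving input = -18.8 dBFS.

-18.8 dBFS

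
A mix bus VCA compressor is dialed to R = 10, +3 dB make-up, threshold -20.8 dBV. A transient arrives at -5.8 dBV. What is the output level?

-16.3 dBV

Overshoot: -5.8 − (-20.8) = 15 dB.
10:1 compression reduces that to 15/10 = 1.5 dB over.
So the level is -20.8 + 1.5 = -19.3 dBV; make-up adds 3 dB, giving -16.3 dBV.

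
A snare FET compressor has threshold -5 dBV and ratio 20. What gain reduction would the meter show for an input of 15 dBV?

The signal is 20 dB above threshold.
A 20:1 ratio leaves 1 dB of that excess.
GR = overshoot in − overshoot out = 20 − 1 = 19 dB.

19 dB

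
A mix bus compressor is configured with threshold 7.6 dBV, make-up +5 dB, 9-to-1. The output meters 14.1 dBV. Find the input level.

Before make-up, the level was 14.1 − 5 = 9.1 dBV.
Post-compression overshoot = 9.1 − 7.6 = 1.5 dB.
Before 9:1 compression the overshoot was 1.5 × 9 = 13.5 dB, so input = 7.6 + 13.5 = 21.1 dBV.

21.1 dBV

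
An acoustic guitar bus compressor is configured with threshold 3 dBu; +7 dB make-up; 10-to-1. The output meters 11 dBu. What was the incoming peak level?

Stripping the +7 dB make-up gives 4 dBu at the gain stage.
That's 1 dB above the 3 dBu threshold.
Undo the ratio: input overshoot = 1 × 10 = 10 dB, giving input = 13 dBu.

13 dBu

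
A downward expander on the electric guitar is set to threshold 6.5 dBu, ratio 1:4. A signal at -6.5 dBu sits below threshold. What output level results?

The input is 13 dB below the 6.5 dBu threshold.
A 1:4 expander multiplies undershoot by 4: 13 × 4 = 52 dB below threshold.
Output = 6.5 − 52 = -45.5 dBu.

-45.5 dBu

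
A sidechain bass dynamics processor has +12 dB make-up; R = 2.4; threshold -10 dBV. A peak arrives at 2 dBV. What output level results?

The input is 12 dB above the -10 dBV threshold.
The 12 dB excess becomes 5 dB after 2.4:1 reduction.
So the level is -10 + 5 = -5 dBV; make-up adds 12 dB, giving 7 dBV.

7 dBV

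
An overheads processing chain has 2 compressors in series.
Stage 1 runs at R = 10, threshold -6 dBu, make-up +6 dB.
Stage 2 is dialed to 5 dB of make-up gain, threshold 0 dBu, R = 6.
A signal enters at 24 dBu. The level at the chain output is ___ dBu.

5.5 dBu

Stage 1: 24 dBu is 30 dB over -6 dBu; at 10:1 that becomes 3 dB over, giving -3 dBu; +6 dB make-up → 3 dBu.
Stage 2: overshoot 3 dB → 3/6 = 0.5 dB → 0.5 dBu; +5 dB make-up → 5.5 dBu.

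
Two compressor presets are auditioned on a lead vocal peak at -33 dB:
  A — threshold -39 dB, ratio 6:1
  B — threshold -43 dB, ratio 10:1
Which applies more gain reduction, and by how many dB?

A: GR = 6 − 6/6 = 5 dB.
B: GR = 10 − 10/10 = 9 dB.
B applies 4 dB more gain reduction.

B, by 4 dB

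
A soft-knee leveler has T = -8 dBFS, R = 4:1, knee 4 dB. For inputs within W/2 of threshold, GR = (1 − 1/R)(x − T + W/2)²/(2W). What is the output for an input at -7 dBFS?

x − T + W/2 = -7 − (-8) + 2 = 3.
GR = (1 − 1/4) × 3² / 8 = 0.75 × 9 / 8 = 0.84375 dB.
Output = -7 − 0.84375 = -7.84375 dBFS.

-7.84375 dBFS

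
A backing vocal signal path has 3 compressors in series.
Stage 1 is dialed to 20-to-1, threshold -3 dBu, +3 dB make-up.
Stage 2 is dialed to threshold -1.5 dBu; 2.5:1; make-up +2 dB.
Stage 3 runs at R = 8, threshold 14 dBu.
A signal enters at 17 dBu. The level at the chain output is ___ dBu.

1.5 dBu

Stage 1: overshoot 20 dB → 20/20 = 1 dB → -2 dBu; +3 dB make-up → 1 dBu.
Stage 2: overshoot 2.5 dB → 2.5/2.5 = 1 dB → -0.5 dBu; +2 dB make-up → 1.5 dBu.
Stage 3: 1.5 dBu ≤ 14 dBu, so stage 3 doesn't engage; output 1.5 dBu.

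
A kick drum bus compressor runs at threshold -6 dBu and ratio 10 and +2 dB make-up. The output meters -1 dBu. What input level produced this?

Remove make-up: -1 − 2 = -3 dBu.
The compressed level sits -3 − (-6) = 3 dB over threshold.
Before 10:1 compression the overshoot was 3 × 10 = 30 dB, so input = -6 + 30 = 24 dBu.

24 dBu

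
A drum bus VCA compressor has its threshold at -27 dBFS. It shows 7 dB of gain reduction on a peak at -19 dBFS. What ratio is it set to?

Input overshoot = -19 − (-27) = 8 dB.
Output overshoot = 8 − 7 = 1 dB.
Ratio = input overshoot / output overshoot = 8 / 1 = 8.

8:1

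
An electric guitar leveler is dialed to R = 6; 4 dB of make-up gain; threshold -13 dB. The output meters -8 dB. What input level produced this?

-7 dB

Stripping the +4 dB make-up gives -12 dB at the gain stage.
That's 1 dB above the -13 dB threshold.
Input overshoot = R × output overshoot = 6 dB → input = -13 + 6 = -7 dB.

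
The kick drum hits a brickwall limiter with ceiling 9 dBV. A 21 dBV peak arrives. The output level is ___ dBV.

9 dBV

A brickwall limiter is an ∞:1 compressor: any input above the ceiling is clamped to 9 dBV.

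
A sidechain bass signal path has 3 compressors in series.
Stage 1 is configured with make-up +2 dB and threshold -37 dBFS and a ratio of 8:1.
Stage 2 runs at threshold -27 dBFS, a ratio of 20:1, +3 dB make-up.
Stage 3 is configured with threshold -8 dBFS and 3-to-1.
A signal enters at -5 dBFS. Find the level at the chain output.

-28 dBFS

Stage 1: overshoot 32 dB → 32/8 = 4 dB → -33 dBFS; +2 dB make-up → -31 dBFS.
Stage 2: -31 dBFS ≤ -27 dBFS, so stage 2 doesn't engage; make-up brings it to -28 dBFS.
Stage 3: -28 dBFS is at or below the -8 dBFS threshold — no compression; output -28 dBFS.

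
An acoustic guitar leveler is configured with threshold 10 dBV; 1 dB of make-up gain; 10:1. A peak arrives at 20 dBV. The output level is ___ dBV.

12 dBV

20 dBV sits 10 dB over threshold.
10:1 compression reduces that to 10/10 = 1 dB over.
So the level is 10 + 1 = 11 dBV; make-up adds 1 dB, giving 12 dBV.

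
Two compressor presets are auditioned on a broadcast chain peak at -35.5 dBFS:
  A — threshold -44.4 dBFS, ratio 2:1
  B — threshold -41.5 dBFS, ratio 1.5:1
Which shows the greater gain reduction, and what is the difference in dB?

A: 8.9 dB over, compressed to 4.45 dB over, so 4.45 dB of GR.
B: 6 dB over, compressed to 4 dB over, so 2 dB of GR.
A applies 2.45 dB more gain reduction.

A, by 2.45 dB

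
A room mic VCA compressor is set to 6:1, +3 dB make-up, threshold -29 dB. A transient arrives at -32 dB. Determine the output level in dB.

-32 dB is 3 dB below the -29 dB threshold, so no gain reduction is applied.
Make-up gain adds 3 dB: -32 + 3 = -29 dB.

-29 dB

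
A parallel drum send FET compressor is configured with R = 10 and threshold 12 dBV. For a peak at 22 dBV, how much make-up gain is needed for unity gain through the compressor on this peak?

9 dB

Without make-up, output = threshold + overshoot/10 = 12 + 1 = 13 dBV.
Gap to target: 9 dB.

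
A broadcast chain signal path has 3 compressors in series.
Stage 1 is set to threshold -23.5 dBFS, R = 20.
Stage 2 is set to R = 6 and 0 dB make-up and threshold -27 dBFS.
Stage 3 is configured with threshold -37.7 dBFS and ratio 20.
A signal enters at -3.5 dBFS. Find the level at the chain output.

Stage 1: 20 dB above -23.5 dBFS, reduced 20:1 to 1 dB above → -22.5 dBFS.
Stage 2: overshoot 4.5 dB → 4.5/6 = 0.75 dB → -26.25 dBFS.
Stage 3: overshoot 11.45 dB → 11.45/20 = 0.5725 dB → -37.1275 dBFS.

-37.1275 dBFS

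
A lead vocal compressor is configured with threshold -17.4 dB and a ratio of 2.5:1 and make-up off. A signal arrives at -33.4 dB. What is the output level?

-33.4 dB is 16 dB below the -17.4 dB threshold, so no gain reduction is applied.
Output = input = -33.4 dB.

-33.4 dB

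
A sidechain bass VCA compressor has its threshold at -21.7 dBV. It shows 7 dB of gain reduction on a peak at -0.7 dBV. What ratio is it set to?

1.5:1

Input overshoot = -0.7 − (-21.7) = 21 dB.
Output overshoot = 21 − 7 = 14 dB.
Ratio = input overshoot / output overshoot = 21 / 14 = 1.5.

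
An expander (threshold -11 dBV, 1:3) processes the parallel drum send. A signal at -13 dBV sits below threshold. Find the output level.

-17 dBV

Undershoot = (-11) − (-13) = 2 dB.
At 1:3, that expands to 6 dB under threshold.
Output = -11 − 6 = -17 dBV.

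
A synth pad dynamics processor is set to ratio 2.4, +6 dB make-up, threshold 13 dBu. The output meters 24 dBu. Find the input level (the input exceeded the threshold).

Before make-up, the level was 24 − 6 = 18 dBu.
That's 5 dB above the 13 dBu threshold.
Undo the ratio: input overshoot = 5 × 2.4 = 12 dB, giving input = 25 dBu.

25 dBu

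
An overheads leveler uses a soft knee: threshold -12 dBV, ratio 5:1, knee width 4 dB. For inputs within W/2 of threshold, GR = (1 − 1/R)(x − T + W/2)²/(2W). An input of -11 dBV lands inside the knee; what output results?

x − T + W/2 = -11 − (-12) + 2 = 3.
GR = (1 − 1/5) × 3² / 8 = 0.8 × 9 / 8 = 0.9 dB.
Output = -11 − 0.9 = -11.9 dBV.

-11.9 dBV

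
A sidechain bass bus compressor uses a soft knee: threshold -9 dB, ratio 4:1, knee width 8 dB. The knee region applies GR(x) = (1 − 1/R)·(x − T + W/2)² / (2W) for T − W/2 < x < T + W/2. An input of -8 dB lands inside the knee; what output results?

-9.171875 dB

x − T + W/2 = -8 − (-9) + 4 = 5.
GR = (1 − 1/4) × 5² / 16 = 0.75 × 25 / 16 = 1.171875 dB.
Output = -8 − 1.171875 = -9.171875 dB.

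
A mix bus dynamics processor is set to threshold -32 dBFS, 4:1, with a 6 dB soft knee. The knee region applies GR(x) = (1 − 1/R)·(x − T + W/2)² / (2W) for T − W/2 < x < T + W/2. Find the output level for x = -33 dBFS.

-33.25 dBFS

x − T + W/2 = -33 − (-32) + 3 = 2.
GR = (1 − 1/4) × 2² / 12 = 0.75 × 4 / 12 = 0.25 dB.
Output = -33 − 0.25 = -33.25 dBFS.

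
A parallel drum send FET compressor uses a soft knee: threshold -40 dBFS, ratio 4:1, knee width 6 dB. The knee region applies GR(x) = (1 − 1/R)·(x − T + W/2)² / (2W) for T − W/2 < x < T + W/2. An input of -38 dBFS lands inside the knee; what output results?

-39.5625 dBFS

x − T + W/2 = -38 − (-40) + 3 = 5.
GR = (1 − 1/4) × 5² / 12 = 0.75 × 25 / 12 = 1.5625 dB.
Output = -38 − 1.5625 = -39.5625 dBFS.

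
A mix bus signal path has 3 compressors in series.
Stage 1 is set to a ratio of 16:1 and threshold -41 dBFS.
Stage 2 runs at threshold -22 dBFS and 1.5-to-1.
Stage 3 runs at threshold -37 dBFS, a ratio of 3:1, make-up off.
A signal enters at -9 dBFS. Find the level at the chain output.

Stage 1: overshoot 32 dB → 32/16 = 2 dB → -39 dBFS.
Stage 2: below threshold (-39 ≤ -22); passes unchanged; output -39 dBFS.
Stage 3: -39 dBFS is at or below the -37 dBFS threshold — no compression; output -39 dBFS.

-39 dBFS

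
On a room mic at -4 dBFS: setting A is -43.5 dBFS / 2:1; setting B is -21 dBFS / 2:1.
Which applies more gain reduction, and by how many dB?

A, by 11.25 dB

A: overshoot 39.5 dB → output overshoot 19.75 dB → GR 19.75 dB.
B: overshoot 17 dB → output overshoot 8.5 dB → GR 8.5 dB.
A applies 11.25 dB more gain reduction.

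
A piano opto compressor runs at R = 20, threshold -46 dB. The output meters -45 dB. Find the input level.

The compressed level sits -45 − (-46) = 1 dB over threshold.
Undo the ratio: input overshoot = 1 × 20 = 20 dB, giving input = -26 dB.

-26 dB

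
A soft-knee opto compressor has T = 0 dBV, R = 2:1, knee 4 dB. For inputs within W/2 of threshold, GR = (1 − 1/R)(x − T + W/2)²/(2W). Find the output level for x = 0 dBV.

x − T + W/2 = 0 − 0 + 2 = 2.
GR = (1 − 1/2) × 2² / 8 = 0.5 × 4 / 8 = 0.25 dB.
Output = 0 − 0.25 = -0.25 dBV.

-0.25 dBV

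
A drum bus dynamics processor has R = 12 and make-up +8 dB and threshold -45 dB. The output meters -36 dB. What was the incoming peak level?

Stripping the +8 dB make-up gives -44 dB at the gain stage.
That's 1 dB above the -45 dB threshold.
Before 12:1 compression the overshoot was 1 × 12 = 12 dB, so input = -45 + 12 = -33 dB.

-33 dB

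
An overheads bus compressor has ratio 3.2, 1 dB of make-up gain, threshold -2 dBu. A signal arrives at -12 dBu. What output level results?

-11 dBu

-12 dBu is 10 dB below the -2 dBu threshold, so no gain reduction is applied.
Make-up gain adds 1 dB: -12 + 1 = -11 dBu.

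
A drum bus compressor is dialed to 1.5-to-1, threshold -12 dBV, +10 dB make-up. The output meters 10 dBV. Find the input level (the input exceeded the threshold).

6 dBV

Before make-up, the level was 10 − 10 = 0 dBV.
The compressed level sits 0 − (-12) = 12 dB over threshold.
Before 1.5:1 compression the overshoot was 12 × 1.5 = 18 dB, so input = -12 + 18 = 6 dBV.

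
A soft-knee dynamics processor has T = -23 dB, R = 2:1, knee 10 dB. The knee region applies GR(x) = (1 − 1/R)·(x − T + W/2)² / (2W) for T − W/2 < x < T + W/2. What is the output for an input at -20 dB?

-21.6 dB

x − T + W/2 = -20 − (-23) + 5 = 8.
GR = (1 − 1/2) × 8² / 20 = 0.5 × 64 / 20 = 1.6 dB.
Output = -20 − 1.6 = -21.6 dB.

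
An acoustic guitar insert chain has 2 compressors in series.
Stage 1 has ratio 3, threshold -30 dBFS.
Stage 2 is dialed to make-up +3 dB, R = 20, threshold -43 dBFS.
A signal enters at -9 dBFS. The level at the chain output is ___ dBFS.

Stage 1: overshoot 21 dB → 21/3 = 7 dB → -23 dBFS.
Stage 2: -23 dBFS is 20 dB over -43 dBFS; at 20:1 that becomes 1 dB over, giving -42 dBFS; +3 dB make-up → -39 dBFS.

-39 dBFS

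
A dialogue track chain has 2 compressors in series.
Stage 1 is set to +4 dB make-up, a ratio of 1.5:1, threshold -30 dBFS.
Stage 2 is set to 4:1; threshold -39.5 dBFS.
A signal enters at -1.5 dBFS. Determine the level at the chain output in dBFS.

Stage 1: -1.5 dBFS is 28.5 dB over -30 dBFS; at 1.5:1 that becomes 19 dB over, giving -11 dBFS; +4 dB make-up → -7 dBFS.
Stage 2: -7 dBFS is 32.5 dB over -39.5 dBFS; at 4:1 that becomes 8.125 dB over, giving -31.375 dBFS.

-31.375 dBFS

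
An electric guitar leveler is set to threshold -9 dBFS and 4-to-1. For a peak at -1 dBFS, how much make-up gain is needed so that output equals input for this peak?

Without make-up, output = threshold + overshoot/4 = -9 + 2 = -7 dBFS.
Gap to target: 6 dB.

6 dB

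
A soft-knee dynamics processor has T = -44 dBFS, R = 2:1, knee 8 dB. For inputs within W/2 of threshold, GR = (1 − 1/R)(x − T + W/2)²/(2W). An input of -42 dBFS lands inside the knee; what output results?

x − T + W/2 = -42 − (-44) + 4 = 6.
GR = (1 − 1/2) × 6² / 16 = 0.5 × 36 / 16 = 1.125 dB.
Output = -42 − 1.125 = -43.125 dBFS.

-43.125 dBFS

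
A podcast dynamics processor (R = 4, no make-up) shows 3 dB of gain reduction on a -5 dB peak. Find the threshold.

-9 dB

Gain reduction = -5 − (-8) = 3 dB; output overshoot = GR / (R − 1) = 3 / 3 = 1 dB.
Threshold = output − output overshoot = -8 − 1 = -9 dB.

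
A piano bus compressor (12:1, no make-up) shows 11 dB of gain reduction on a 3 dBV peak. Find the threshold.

-9 dBV

Let T be the threshold. Output overshoot = (input overshoot)/R, so -8 − T = (3 − T)/12.
12·(-8 − T) = 3 − T → 11·T = -96 − 3 = -99.
T = -99/11 = -9 dBV.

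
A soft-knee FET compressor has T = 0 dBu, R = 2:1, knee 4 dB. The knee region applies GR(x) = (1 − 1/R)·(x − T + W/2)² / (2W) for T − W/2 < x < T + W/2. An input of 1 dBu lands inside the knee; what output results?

0.4375 dBu

x − T + W/2 = 1 − 0 + 2 = 3.
GR = (1 − 1/2) × 3² / 8 = 0.5 × 9 / 8 = 0.5625 dB.
Output = 1 − 0.5625 = 0.4375 dBu.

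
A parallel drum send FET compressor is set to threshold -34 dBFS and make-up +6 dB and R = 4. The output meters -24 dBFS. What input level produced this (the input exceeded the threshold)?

Before make-up, the level was -24 − 6 = -30 dBFS.
That's 4 dB above the -34 dBFS threshold.
Input overshoot = R × output overshoot = 16 dB → input = -34 + 16 = -18 dBFS.

-18 dBFS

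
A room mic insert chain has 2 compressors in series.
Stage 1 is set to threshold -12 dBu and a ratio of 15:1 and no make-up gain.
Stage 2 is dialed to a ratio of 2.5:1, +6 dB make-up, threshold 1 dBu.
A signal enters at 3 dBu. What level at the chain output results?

Stage 1: 3 dBu is 15 dB over -12 dBu; at 15:1 that becomes 1 dB over, giving -11 dBu.
Stage 2: -11 dBu ≤ 1 dBu, so stage 2 doesn't engage; make-up brings it to -5 dBu.

-5 dBu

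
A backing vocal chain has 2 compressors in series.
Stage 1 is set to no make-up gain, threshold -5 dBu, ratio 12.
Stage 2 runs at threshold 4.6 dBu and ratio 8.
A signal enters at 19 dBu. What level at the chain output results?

-3 dBu

Stage 1: 24 dB above -5 dBu, reduced 12:1 to 2 dB above → -3 dBu.
Stage 2: -3 dBu ≤ 4.6 dBu, so stage 2 doesn't engage; output -3 dBu.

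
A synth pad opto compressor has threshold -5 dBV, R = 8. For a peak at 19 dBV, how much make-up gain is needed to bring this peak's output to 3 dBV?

Overshoot 24 dB → 24/8 = 3 dB after compression, so the compressed level is -5 + 3 = -2 dBV.
Make-up = target − compressed = 3 − (-2) = 5 dB.

5 dB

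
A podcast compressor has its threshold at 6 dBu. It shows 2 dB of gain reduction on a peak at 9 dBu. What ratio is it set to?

Input overshoot = 9 − 6 = 3 dB.
Output overshoot = 3 − 2 = 1 dB.
Ratio = input overshoot / output overshoot = 3 / 1 = 3.

3:1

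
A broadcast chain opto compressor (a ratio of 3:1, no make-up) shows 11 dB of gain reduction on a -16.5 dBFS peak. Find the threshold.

Input is 16.5 dB above T (since output overshoot × R = input overshoot: (-27.5 − T)·3 = -16.5 − T gives T = -33 dBFS).
Check: -33 + (-16.5 − (-33))/3 = -33 + 5.5 = -27.5 dBFS. ✓

-33 dBFS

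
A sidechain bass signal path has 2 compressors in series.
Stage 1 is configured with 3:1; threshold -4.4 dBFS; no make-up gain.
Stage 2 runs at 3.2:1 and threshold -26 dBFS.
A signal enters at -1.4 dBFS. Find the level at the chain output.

-18.9375 dBFS

Stage 1: 3 dB above -4.4 dBFS, reduced 3:1 to 1 dB above → -3.4 dBFS.
Stage 2: 22.6 dB above -26 dBFS, reduced 3.2:1 to 7.0625 dB above → -18.9375 dBFS.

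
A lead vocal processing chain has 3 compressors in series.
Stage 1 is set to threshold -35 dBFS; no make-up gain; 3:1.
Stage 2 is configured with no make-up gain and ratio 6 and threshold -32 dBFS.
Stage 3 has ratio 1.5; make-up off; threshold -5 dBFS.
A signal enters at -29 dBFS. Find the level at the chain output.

-33 dBFS

Stage 1: overshoot 6 dB → 6/3 = 2 dB → -33 dBFS.
Stage 2: -33 dBFS is at or below the -32 dBFS threshold — no compression; output -33 dBFS.
Stage 3: -33 dBFS is at or below the -5 dBFS threshold — no compression; output -33 dBFS.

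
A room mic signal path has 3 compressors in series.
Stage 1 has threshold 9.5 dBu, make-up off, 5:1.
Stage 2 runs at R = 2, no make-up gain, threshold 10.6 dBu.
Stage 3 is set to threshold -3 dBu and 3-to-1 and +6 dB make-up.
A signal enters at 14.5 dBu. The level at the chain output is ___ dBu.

Stage 1: 14.5 dBu is 5 dB over 9.5 dBu; at 5:1 that becomes 1 dB over, giving 10.5 dBu.
Stage 2: 10.5 dBu ≤ 10.6 dBu, so stage 2 doesn't engage; output 10.5 dBu.
Stage 3: overshoot 13.5 dB → 13.5/3 = 4.5 dB → 1.5 dBu; +6 dB make-up → 7.5 dBu.

7.5 dBu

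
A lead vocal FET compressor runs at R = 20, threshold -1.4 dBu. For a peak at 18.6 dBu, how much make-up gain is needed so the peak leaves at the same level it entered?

The peak compresses to -1.4 + 20/20 = -0.4 dBu.
To reach 18.6 dBu requires 18.6 − (-0.4) = 19 dB of make-up.

19 dB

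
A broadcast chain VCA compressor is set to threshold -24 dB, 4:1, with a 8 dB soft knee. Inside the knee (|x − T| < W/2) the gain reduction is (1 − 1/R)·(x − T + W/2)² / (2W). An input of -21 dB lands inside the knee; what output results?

-23.296875 dB

x − T + W/2 = -21 − (-24) + 4 = 7.
GR = (1 − 1/4) × 7² / 16 = 0.75 × 49 / 16 = 2.296875 dB.
Output = -21 − 2.296875 = -23.296875 dB.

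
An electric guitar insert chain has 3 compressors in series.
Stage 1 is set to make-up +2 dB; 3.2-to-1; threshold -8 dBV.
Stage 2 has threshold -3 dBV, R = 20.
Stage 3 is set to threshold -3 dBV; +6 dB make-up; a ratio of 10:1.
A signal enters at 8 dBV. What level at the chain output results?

Stage 1: overshoot 16 dB → 16/3.2 = 5 dB → -3 dBV; +2 dB make-up → -1 dBV.
Stage 2: overshoot 2 dB → 2/20 = 0.1 dB → -2.9 dBV.
Stage 3: -2.9 dBV is 0.1 dB over -3 dBV; at 10:1 that becomes 0.01 dB over, giving -2.99 dBV; +6 dB make-up → 3.01 dBV.

3.01 dBV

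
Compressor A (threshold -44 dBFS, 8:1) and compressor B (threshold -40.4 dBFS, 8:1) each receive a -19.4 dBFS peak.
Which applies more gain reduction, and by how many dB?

A, by 3.15 dB

A: GR = 24.6 − 24.6/8 = 21.525 dB.
B: GR = 21 − 21/8 = 18.375 dB.
A reduces 3.15 dB more.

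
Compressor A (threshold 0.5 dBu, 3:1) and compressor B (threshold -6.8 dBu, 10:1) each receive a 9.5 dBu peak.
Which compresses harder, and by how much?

B, by 8.67 dB

A: 9 dB over, compressed to 3 dB over, so 6 dB of GR.
B: 16.3 dB over, compressed to 1.63 dB over, so 14.67 dB of GR.
B applies 8.67 dB more gain reduction.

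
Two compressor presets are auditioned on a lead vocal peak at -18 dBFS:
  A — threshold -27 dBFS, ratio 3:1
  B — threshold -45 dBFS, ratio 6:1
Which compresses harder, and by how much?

A: 9 dB over, compressed to 3 dB over, so 6 dB of GR.
B: 27 dB over, compressed to 4.5 dB over, so 22.5 dB of GR.
Difference: 16.5 dB in favour of B.

B, by 16.5 dB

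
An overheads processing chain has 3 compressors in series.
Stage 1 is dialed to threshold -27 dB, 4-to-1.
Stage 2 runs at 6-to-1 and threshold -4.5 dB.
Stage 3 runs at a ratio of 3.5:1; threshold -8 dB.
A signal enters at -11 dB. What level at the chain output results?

-23 dB

Stage 1: 16 dB above -27 dB, reduced 4:1 to 4 dB above → -23 dB.
Stage 2: -23 dB ≤ -4.5 dB, so stage 2 doesn't engage; output -23 dB.
Stage 3: -23 dB ≤ -8 dB, so stage 3 doesn't engage; output -23 dB.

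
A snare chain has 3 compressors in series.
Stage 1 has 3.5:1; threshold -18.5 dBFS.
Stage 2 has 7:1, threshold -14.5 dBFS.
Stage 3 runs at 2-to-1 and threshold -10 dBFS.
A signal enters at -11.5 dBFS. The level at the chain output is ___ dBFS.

-16.5 dBFS

Stage 1: overshoot 7 dB → 7/3.5 = 2 dB → -16.5 dBFS.
Stage 2: below threshold (-16.5 ≤ -14.5); passes unchanged; output -16.5 dBFS.
Stage 3: below threshold (-16.5 ≤ -10); passes unchanged; output -16.5 dBFS.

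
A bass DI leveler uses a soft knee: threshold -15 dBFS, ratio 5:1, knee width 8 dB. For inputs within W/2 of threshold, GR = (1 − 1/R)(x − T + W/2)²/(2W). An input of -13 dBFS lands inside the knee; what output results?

x − T + W/2 = -13 − (-15) + 4 = 6.
GR = (1 − 1/5) × 6² / 16 = 0.8 × 36 / 16 = 1.8 dB.
Output = -13 − 1.8 = -14.8 dBFS.

-14.8 dBFS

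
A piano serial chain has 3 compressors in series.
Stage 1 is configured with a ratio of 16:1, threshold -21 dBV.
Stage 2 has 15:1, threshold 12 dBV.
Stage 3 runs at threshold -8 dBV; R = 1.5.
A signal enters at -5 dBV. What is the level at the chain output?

-20 dBV

Stage 1: 16 dB above -21 dBV, reduced 16:1 to 1 dB above → -20 dBV.
Stage 2: below threshold (-20 ≤ 12); passes unchanged; output -20 dBV.
Stage 3: -20 dBV is at or below the -8 dBV threshold — no compression; output -20 dBV.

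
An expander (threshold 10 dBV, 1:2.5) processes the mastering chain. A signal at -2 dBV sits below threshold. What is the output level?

The input is 12 dB below the 10 dBV threshold.
A 1:2.5 expander multiplies undershoot by 2.5: 12 × 2.5 = 30 dB below threshold.
Output = 10 − 30 = -20 dBV.

-20 dBV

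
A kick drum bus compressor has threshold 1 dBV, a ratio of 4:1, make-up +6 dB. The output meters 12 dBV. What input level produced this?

21 dBV

Remove make-up: 12 − 6 = 6 dBV.
That's 5 dB above the 1 dBV threshold.
Before 4:1 compression the overshoot was 5 × 4 = 20 dB, so input = 1 + 20 = 21 dBV.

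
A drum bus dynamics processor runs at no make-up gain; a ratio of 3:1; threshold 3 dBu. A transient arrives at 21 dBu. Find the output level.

21 dBu sits 18 dB over threshold.
3:1 compression reduces that to 18/3 = 6 dB over.
That puts the output at 9 dBu.

9 dBu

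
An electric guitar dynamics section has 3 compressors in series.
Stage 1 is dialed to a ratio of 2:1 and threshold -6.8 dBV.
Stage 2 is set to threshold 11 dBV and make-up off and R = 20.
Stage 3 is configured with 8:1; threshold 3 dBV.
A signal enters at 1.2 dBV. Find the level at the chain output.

Stage 1: overshoot 8 dB → 8/2 = 4 dB → -2.8 dBV.
Stage 2: below threshold (-2.8 ≤ 11); passes unchanged; output -2.8 dBV.
Stage 3: -2.8 dBV is at or below the 3 dBV threshold — no compression; output -2.8 dBV.

-2.8 dBV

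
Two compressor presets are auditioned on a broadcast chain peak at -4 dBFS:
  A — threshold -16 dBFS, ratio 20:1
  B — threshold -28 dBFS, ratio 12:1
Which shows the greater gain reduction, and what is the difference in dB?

B, by 10.6 dB

A: overshoot 12 dB → output overshoot 0.6 dB → GR 11.4 dB.
B: overshoot 24 dB → output overshoot 2 dB → GR 22 dB.
B reduces 10.6 dB more.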